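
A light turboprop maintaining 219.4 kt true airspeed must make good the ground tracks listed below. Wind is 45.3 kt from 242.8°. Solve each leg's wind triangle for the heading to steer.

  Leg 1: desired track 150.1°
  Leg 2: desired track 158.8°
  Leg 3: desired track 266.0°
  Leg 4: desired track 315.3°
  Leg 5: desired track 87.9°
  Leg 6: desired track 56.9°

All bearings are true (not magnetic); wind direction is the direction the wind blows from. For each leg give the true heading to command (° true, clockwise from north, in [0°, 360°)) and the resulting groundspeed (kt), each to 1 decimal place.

Leg 1: desired track 150.1°; wind correction +11.9° → command heading 162.0°, groundspeed 216.8 kt
Leg 2: desired track 158.8°; wind correction +11.8° → command heading 170.6°, groundspeed 210.0 kt
Leg 3: desired track 266.0°; wind correction -4.7° → command heading 261.3°, groundspeed 177.0 kt
Leg 4: desired track 315.3°; wind correction -11.4° → command heading 303.9°, groundspeed 201.5 kt
Leg 5: desired track 87.9°; wind correction +5.0° → command heading 92.9°, groundspeed 259.6 kt
Leg 6: desired track 56.9°; wind correction -1.2° → command heading 55.7°, groundspeed 264.4 kt

Leg 1: heading=162.0°, groundspeed=216.8 kt
Leg 2: heading=170.6°, groundspeed=210.0 kt
Leg 3: heading=261.3°, groundspeed=177.0 kt
Leg 4: heading=303.9°, groundspeed=201.5 kt
Leg 5: heading=92.9°, groundspeed=259.6 kt
Leg 6: heading=55.7°, groundspeed=264.4 kt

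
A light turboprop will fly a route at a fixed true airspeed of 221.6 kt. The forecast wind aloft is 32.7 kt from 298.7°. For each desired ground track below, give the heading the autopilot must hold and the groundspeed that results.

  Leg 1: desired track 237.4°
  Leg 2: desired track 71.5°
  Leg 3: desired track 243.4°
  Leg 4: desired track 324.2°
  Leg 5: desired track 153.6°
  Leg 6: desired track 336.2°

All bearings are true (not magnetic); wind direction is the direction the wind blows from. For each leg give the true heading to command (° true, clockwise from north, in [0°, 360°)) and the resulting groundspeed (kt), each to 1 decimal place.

Leg 1: heading=244.8°, groundspeed=204.0 kt
Leg 2: heading=65.3°, groundspeed=242.5 kt
Leg 3: heading=250.4°, groundspeed=201.3 kt
Leg 4: heading=320.6°, groundspeed=191.6 kt
Leg 5: heading=158.4°, groundspeed=247.6 kt
Leg 6: heading=331.0°, groundspeed=194.8 kt

Leg 1: desired track 237.4°; wind correction +7.4° → command heading 244.8°, groundspeed 204.0 kt
Leg 2: desired track 71.5°; wind correction -6.2° → command heading 65.3°, groundspeed 242.5 kt
Leg 3: desired track 243.4°; wind correction +7.0° → command heading 250.4°, groundspeed 201.3 kt
Leg 4: desired track 324.2°; wind correction -3.6° → command heading 320.6°, groundspeed 191.6 kt
Leg 5: desired track 153.6°; wind correction +4.8° → command heading 158.4°, groundspeed 247.6 kt
Leg 6: desired track 336.2°; wind correction -5.2° → command heading 331.0°, groundspeed 194.8 kt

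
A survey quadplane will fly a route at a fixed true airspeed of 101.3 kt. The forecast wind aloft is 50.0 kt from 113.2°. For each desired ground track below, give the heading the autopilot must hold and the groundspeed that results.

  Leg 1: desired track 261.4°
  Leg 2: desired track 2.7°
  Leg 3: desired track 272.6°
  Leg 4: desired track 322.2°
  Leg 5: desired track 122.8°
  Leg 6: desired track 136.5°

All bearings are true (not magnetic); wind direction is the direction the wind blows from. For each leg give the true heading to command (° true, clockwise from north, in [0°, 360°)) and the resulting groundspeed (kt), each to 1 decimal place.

Leg 1: heading=246.3°, groundspeed=140.3 kt
Leg 2: heading=30.2°, groundspeed=107.3 kt
Leg 3: heading=262.6°, groundspeed=146.6 kt
Leg 4: heading=336.0°, groundspeed=142.1 kt
Leg 5: heading=118.1°, groundspeed=51.7 kt
Leg 6: heading=125.2°, groundspeed=53.4 kt

Leg 1: desired track 261.4°; wind correction -15.1° → command heading 246.3°, groundspeed 140.3 kt
Leg 2: desired track 2.7°; wind correction +27.5° → command heading 30.2°, groundspeed 107.3 kt
Leg 3: desired track 272.6°; wind correction -10.0° → command heading 262.6°, groundspeed 146.6 kt
Leg 4: desired track 322.2°; wind correction +13.8° → command heading 336.0°, groundspeed 142.1 kt
Leg 5: desired track 122.8°; wind correction -4.7° → command heading 118.1°, groundspeed 51.7 kt
Leg 6: desired track 136.5°; wind correction -11.3° → command heading 125.2°, groundspeed 53.4 kt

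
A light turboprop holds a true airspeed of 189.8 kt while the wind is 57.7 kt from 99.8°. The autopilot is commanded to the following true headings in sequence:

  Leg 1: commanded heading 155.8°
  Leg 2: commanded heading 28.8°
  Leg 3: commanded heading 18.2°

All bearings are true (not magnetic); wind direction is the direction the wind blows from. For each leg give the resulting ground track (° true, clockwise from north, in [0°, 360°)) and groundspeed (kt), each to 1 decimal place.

Leg 1: heading 155.8°; drift +16.9° → track 172.7°, groundspeed 164.6 kt
Leg 2: heading 28.8°; drift -17.7° → track 11.1°, groundspeed 179.5 kt
Leg 3: heading 18.2°; drift -17.5° → track 0.7°, groundspeed 190.1 kt

Leg 1: track=172.7°, groundspeed=164.6 kt
Leg 2: track=11.1°, groundspeed=179.5 kt
Leg 3: track=0.7°, groundspeed=190.1 kt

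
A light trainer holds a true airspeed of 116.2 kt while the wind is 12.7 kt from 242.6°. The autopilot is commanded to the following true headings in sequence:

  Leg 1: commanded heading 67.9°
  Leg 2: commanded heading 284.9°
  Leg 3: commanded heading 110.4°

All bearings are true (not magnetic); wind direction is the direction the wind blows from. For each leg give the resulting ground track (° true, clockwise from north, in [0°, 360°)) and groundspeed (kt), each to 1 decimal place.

Leg 1: track=67.4°, groundspeed=128.9 kt
Leg 2: track=289.5°, groundspeed=107.1 kt
Leg 3: track=106.1°, groundspeed=125.1 kt

Leg 1: heading 67.9°; drift -0.5° → track 67.4°, groundspeed 128.9 kt
Leg 2: heading 284.9°; drift +4.6° → track 289.5°, groundspeed 107.1 kt
Leg 3: heading 110.4°; drift -4.3° → track 106.1°, groundspeed 125.1 kt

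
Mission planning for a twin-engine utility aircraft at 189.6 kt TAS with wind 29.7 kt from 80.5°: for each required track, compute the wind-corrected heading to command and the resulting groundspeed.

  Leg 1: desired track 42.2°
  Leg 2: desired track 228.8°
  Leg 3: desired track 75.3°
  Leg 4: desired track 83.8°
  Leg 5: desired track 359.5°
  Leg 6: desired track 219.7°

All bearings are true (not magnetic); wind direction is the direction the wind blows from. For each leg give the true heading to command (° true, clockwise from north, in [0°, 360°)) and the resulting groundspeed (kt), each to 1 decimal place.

Leg 1: heading=47.8°, groundspeed=165.4 kt
Leg 2: heading=224.1°, groundspeed=214.2 kt
Leg 3: heading=76.1°, groundspeed=160.0 kt
Leg 4: heading=83.3°, groundspeed=159.9 kt
Leg 5: heading=8.4°, groundspeed=182.7 kt
Leg 6: heading=213.8°, groundspeed=211.1 kt

Leg 1: desired track 42.2°; wind correction +5.6° → command heading 47.8°, groundspeed 165.4 kt
Leg 2: desired track 228.8°; wind correction -4.7° → command heading 224.1°, groundspeed 214.2 kt
Leg 3: desired track 75.3°; wind correction +0.8° → command heading 76.1°, groundspeed 160.0 kt
Leg 4: desired track 83.8°; wind correction -0.5° → command heading 83.3°, groundspeed 159.9 kt
Leg 5: desired track 359.5°; wind correction +8.9° → command heading 8.4°, groundspeed 182.7 kt
Leg 6: desired track 219.7°; wind correction -5.9° → command heading 213.8°, groundspeed 211.1 kt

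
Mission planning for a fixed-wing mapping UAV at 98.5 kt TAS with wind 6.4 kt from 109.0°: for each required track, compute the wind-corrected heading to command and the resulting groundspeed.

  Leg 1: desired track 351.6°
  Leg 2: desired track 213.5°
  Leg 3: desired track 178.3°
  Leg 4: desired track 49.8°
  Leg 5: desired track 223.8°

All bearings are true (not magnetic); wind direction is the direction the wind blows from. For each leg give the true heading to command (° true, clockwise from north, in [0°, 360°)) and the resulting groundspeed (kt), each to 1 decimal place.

Leg 1: desired track 351.6°; wind correction +3.3° → command heading 354.9°, groundspeed 101.3 kt
Leg 2: desired track 213.5°; wind correction -3.6° → command heading 209.9°, groundspeed 99.9 kt
Leg 3: desired track 178.3°; wind correction -3.5° → command heading 174.8°, groundspeed 96.1 kt
Leg 4: desired track 49.8°; wind correction +3.2° → command heading 53.0°, groundspeed 95.1 kt
Leg 5: desired track 223.8°; wind correction -3.4° → command heading 220.4°, groundspeed 101.0 kt

Leg 1: heading=354.9°, groundspeed=101.3 kt
Leg 2: heading=209.9°, groundspeed=99.9 kt
Leg 3: heading=174.8°, groundspeed=96.1 kt
Leg 4: heading=53.0°, groundspeed=95.1 kt
Leg 5: heading=220.4°, groundspeed=101.0 kt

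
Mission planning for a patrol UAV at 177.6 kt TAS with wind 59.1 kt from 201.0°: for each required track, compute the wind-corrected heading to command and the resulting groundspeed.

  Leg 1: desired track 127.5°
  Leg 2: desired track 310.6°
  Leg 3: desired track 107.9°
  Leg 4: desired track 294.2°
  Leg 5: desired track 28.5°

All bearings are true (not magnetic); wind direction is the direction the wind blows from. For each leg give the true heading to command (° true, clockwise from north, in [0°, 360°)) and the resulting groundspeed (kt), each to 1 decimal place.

Leg 1: desired track 127.5°; wind correction +18.6° → command heading 146.1°, groundspeed 151.5 kt
Leg 2: desired track 310.6°; wind correction -18.3° → command heading 292.3°, groundspeed 188.5 kt
Leg 3: desired track 107.9°; wind correction +19.4° → command heading 127.3°, groundspeed 170.7 kt
Leg 4: desired track 294.2°; wind correction -19.4° → command heading 274.8°, groundspeed 170.8 kt
Leg 5: desired track 28.5°; wind correction +2.5° → command heading 31.0°, groundspeed 236.0 kt

Leg 1: heading=146.1°, groundspeed=151.5 kt
Leg 2: heading=292.3°, groundspeed=188.5 kt
Leg 3: heading=127.3°, groundspeed=170.7 kt
Leg 4: heading=274.8°, groundspeed=170.8 kt
Leg 5: heading=31.0°, groundspeed=236.0 kt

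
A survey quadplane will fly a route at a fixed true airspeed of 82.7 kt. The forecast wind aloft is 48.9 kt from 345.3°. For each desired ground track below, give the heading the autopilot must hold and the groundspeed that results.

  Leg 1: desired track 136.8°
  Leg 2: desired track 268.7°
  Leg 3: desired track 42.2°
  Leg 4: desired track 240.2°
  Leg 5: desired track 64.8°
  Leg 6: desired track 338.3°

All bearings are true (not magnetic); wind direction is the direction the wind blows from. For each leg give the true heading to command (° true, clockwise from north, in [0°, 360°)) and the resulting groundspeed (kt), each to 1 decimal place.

Leg 1: heading=120.4°, groundspeed=122.3 kt
Leg 2: heading=303.8°, groundspeed=56.3 kt
Leg 3: heading=12.5°, groundspeed=45.1 kt
Leg 4: heading=275.0°, groundspeed=80.6 kt
Leg 5: heading=29.3°, groundspeed=58.4 kt
Leg 6: heading=342.4°, groundspeed=33.9 kt

Leg 1: desired track 136.8°; wind correction -16.4° → command heading 120.4°, groundspeed 122.3 kt
Leg 2: desired track 268.7°; wind correction +35.1° → command heading 303.8°, groundspeed 56.3 kt
Leg 3: desired track 42.2°; wind correction -29.7° → command heading 12.5°, groundspeed 45.1 kt
Leg 4: desired track 240.2°; wind correction +34.8° → command heading 275.0°, groundspeed 80.6 kt
Leg 5: desired track 64.8°; wind correction -35.5° → command heading 29.3°, groundspeed 58.4 kt
Leg 6: desired track 338.3°; wind correction +4.1° → command heading 342.4°, groundspeed 33.9 kt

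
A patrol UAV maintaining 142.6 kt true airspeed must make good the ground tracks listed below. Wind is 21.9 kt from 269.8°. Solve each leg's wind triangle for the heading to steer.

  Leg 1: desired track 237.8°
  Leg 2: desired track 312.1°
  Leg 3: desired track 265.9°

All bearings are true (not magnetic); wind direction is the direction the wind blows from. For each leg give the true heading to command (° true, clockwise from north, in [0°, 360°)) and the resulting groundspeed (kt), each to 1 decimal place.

Leg 1: heading=242.5°, groundspeed=123.6 kt
Leg 2: heading=306.2°, groundspeed=125.6 kt
Leg 3: heading=266.5°, groundspeed=120.7 kt

Leg 1: desired track 237.8°; wind correction +4.7° → command heading 242.5°, groundspeed 123.6 kt
Leg 2: desired track 312.1°; wind correction -5.9° → command heading 306.2°, groundspeed 125.6 kt
Leg 3: desired track 265.9°; wind correction +0.6° → command heading 266.5°, groundspeed 120.7 kt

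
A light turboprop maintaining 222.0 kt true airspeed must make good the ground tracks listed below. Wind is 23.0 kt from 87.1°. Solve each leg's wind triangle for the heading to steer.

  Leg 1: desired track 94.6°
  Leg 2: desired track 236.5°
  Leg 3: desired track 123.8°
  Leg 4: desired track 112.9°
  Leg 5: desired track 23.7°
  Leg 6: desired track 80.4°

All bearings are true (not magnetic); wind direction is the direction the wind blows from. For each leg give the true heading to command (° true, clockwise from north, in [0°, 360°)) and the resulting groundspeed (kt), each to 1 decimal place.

Leg 1: desired track 94.6°; wind correction -0.8° → command heading 93.8°, groundspeed 199.2 kt
Leg 2: desired track 236.5°; wind correction -3.0° → command heading 233.5°, groundspeed 241.5 kt
Leg 3: desired track 123.8°; wind correction -3.5° → command heading 120.3°, groundspeed 203.1 kt
Leg 4: desired track 112.9°; wind correction -2.6° → command heading 110.3°, groundspeed 201.1 kt
Leg 5: desired track 23.7°; wind correction +5.3° → command heading 29.0°, groundspeed 210.7 kt
Leg 6: desired track 80.4°; wind correction +0.7° → command heading 81.1°, groundspeed 199.1 kt

Leg 1: heading=93.8°, groundspeed=199.2 kt
Leg 2: heading=233.5°, groundspeed=241.5 kt
Leg 3: heading=120.3°, groundspeed=203.1 kt
Leg 4: heading=110.3°, groundspeed=201.1 kt
Leg 5: heading=29.0°, groundspeed=210.7 kt
Leg 6: heading=81.1°, groundspeed=199.1 kt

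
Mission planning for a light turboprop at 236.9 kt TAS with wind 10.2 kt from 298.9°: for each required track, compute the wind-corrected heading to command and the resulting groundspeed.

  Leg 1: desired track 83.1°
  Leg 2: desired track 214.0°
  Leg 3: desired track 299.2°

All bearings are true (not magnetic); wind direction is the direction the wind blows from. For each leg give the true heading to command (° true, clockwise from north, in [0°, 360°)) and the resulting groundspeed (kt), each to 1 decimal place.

Leg 1: heading=81.7°, groundspeed=245.1 kt
Leg 2: heading=216.5°, groundspeed=235.8 kt
Leg 3: heading=299.2°, groundspeed=226.7 kt

Leg 1: desired track 83.1°; wind correction -1.4° → command heading 81.7°, groundspeed 245.1 kt
Leg 2: desired track 214.0°; wind correction +2.5° → command heading 216.5°, groundspeed 235.8 kt
Leg 3: desired track 299.2°; wind correction +0.0° → command heading 299.2°, groundspeed 226.7 kt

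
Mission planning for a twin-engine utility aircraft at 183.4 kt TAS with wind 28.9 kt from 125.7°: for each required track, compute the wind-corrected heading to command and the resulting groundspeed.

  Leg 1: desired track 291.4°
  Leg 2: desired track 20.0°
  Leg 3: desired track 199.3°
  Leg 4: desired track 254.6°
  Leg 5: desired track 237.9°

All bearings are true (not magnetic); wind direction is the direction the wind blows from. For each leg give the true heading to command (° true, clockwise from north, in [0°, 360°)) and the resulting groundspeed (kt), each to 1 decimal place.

Leg 1: heading=289.2°, groundspeed=211.3 kt
Leg 2: heading=28.7°, groundspeed=189.1 kt
Leg 3: heading=190.6°, groundspeed=173.1 kt
Leg 4: heading=247.6°, groundspeed=200.2 kt
Leg 5: heading=229.5°, groundspeed=192.4 kt

Leg 1: desired track 291.4°; wind correction -2.2° → command heading 289.2°, groundspeed 211.3 kt
Leg 2: desired track 20.0°; wind correction +8.7° → command heading 28.7°, groundspeed 189.1 kt
Leg 3: desired track 199.3°; wind correction -8.7° → command heading 190.6°, groundspeed 173.1 kt
Leg 4: desired track 254.6°; wind correction -7.0° → command heading 247.6°, groundspeed 200.2 kt
Leg 5: desired track 237.9°; wind correction -8.4° → command heading 229.5°, groundspeed 192.4 kt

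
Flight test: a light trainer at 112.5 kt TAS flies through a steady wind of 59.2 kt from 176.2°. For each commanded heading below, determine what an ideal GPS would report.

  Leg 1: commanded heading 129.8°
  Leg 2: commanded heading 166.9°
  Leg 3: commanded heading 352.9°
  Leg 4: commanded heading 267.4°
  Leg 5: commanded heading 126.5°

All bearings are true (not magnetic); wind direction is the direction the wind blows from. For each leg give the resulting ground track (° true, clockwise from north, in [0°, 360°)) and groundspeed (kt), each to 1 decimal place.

Leg 1: heading 129.8°; drift -30.9° → track 98.9°, groundspeed 83.5 kt
Leg 2: heading 166.9°; drift -10.0° → track 156.9°, groundspeed 54.9 kt
Leg 3: heading 352.9°; drift +1.1° → track 354.0°, groundspeed 171.6 kt
Leg 4: heading 267.4°; drift +27.5° → track 294.9°, groundspeed 128.2 kt
Leg 5: heading 126.5°; drift -31.3° → track 95.2°, groundspeed 86.9 kt

Leg 1: track=98.9°, groundspeed=83.5 kt
Leg 2: track=156.9°, groundspeed=54.9 kt
Leg 3: track=354.0°, groundspeed=171.6 kt
Leg 4: track=294.9°, groundspeed=128.2 kt
Leg 5: track=95.2°, groundspeed=86.9 kt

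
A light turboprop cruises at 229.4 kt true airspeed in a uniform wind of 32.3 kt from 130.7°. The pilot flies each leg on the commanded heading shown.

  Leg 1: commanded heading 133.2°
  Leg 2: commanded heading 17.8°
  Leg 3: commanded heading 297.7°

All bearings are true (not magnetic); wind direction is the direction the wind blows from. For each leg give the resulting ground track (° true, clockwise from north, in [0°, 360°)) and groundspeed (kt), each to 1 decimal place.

Leg 1: track=133.6°, groundspeed=197.1 kt
Leg 2: track=10.8°, groundspeed=243.8 kt
Leg 3: track=299.3°, groundspeed=261.0 kt

Leg 1: heading 133.2°; drift +0.4° → track 133.6°, groundspeed 197.1 kt
Leg 2: heading 17.8°; drift -7.0° → track 10.8°, groundspeed 243.8 kt
Leg 3: heading 297.7°; drift +1.6° → track 299.3°, groundspeed 261.0 kt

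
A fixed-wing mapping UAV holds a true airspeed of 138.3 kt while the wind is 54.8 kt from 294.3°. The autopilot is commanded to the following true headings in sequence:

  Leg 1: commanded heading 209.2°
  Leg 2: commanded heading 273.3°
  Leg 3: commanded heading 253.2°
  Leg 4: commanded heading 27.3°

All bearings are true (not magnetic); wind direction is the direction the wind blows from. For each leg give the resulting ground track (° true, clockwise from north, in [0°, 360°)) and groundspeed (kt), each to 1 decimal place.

Leg 1: heading 209.2°; drift -22.2° → track 187.0°, groundspeed 144.3 kt
Leg 2: heading 273.3°; drift -12.7° → track 260.6°, groundspeed 89.3 kt
Leg 3: heading 253.2°; drift -20.4° → track 232.8°, groundspeed 103.5 kt
Leg 4: heading 27.3°; drift +21.2° → track 48.5°, groundspeed 151.4 kt

Leg 1: track=187.0°, groundspeed=144.3 kt
Leg 2: track=260.6°, groundspeed=89.3 kt
Leg 3: track=232.8°, groundspeed=103.5 kt
Leg 4: track=48.5°, groundspeed=151.4 kt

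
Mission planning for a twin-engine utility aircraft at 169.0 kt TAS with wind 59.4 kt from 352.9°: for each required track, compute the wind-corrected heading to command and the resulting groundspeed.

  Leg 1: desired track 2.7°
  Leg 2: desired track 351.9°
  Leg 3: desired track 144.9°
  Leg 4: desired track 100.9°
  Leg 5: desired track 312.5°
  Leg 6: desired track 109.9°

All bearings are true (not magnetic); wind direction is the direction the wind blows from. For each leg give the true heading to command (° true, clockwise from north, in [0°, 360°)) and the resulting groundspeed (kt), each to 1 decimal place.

Leg 1: heading=359.3°, groundspeed=110.2 kt
Leg 2: heading=352.3°, groundspeed=109.6 kt
Leg 3: heading=135.4°, groundspeed=219.1 kt
Leg 4: heading=81.4°, groundspeed=177.6 kt
Leg 5: heading=325.7°, groundspeed=119.3 kt
Leg 6: heading=91.6°, groundspeed=187.5 kt

Leg 1: desired track 2.7°; wind correction -3.4° → command heading 359.3°, groundspeed 110.2 kt
Leg 2: desired track 351.9°; wind correction +0.4° → command heading 352.3°, groundspeed 109.6 kt
Leg 3: desired track 144.9°; wind correction -9.5° → command heading 135.4°, groundspeed 219.1 kt
Leg 4: desired track 100.9°; wind correction -19.5° → command heading 81.4°, groundspeed 177.6 kt
Leg 5: desired track 312.5°; wind correction +13.2° → command heading 325.7°, groundspeed 119.3 kt
Leg 6: desired track 109.9°; wind correction -18.3° → command heading 91.6°, groundspeed 187.5 kt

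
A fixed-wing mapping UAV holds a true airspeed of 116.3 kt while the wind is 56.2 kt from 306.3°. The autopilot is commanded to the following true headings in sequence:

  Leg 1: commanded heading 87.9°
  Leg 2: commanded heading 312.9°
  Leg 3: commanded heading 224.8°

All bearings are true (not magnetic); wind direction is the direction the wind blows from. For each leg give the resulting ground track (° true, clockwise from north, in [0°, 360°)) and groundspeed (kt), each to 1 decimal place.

Leg 1: heading 87.9°; drift +12.3° → track 100.2°, groundspeed 164.1 kt
Leg 2: heading 312.9°; drift +6.1° → track 319.0°, groundspeed 60.8 kt
Leg 3: heading 224.8°; drift -27.2° → track 197.6°, groundspeed 121.5 kt

Leg 1: track=100.2°, groundspeed=164.1 kt
Leg 2: track=319.0°, groundspeed=60.8 kt
Leg 3: track=197.6°, groundspeed=121.5 kt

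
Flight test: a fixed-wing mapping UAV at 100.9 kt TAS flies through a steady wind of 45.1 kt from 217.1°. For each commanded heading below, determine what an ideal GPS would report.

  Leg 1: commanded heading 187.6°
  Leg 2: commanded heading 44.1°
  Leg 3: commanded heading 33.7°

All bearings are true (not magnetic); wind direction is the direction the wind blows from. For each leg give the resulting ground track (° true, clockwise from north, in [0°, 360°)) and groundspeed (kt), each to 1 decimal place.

Leg 1: track=167.8°, groundspeed=65.5 kt
Leg 2: track=41.9°, groundspeed=145.8 kt
Leg 3: track=34.8°, groundspeed=145.9 kt

Leg 1: heading 187.6°; drift -19.8° → track 167.8°, groundspeed 65.5 kt
Leg 2: heading 44.1°; drift -2.2° → track 41.9°, groundspeed 145.8 kt
Leg 3: heading 33.7°; drift +1.1° → track 34.8°, groundspeed 145.9 kt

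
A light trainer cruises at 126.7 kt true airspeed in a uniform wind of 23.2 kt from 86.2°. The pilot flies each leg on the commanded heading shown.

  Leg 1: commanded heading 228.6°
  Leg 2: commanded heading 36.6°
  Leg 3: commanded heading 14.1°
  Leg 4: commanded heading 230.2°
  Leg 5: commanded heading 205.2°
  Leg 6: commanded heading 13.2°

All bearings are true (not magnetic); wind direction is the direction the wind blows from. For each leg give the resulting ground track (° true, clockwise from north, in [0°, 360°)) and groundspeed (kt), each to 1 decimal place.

Leg 1: track=234.2°, groundspeed=145.8 kt
Leg 2: track=27.6°, groundspeed=113.1 kt
Leg 3: track=3.6°, groundspeed=121.6 kt
Leg 4: track=235.6°, groundspeed=146.1 kt
Leg 5: track=213.6°, groundspeed=139.4 kt
Leg 6: track=2.7°, groundspeed=122.0 kt

Leg 1: heading 228.6°; drift +5.6° → track 234.2°, groundspeed 145.8 kt
Leg 2: heading 36.6°; drift -9.0° → track 27.6°, groundspeed 113.1 kt
Leg 3: heading 14.1°; drift -10.5° → track 3.6°, groundspeed 121.6 kt
Leg 4: heading 230.2°; drift +5.4° → track 235.6°, groundspeed 146.1 kt
Leg 5: heading 205.2°; drift +8.4° → track 213.6°, groundspeed 139.4 kt
Leg 6: heading 13.2°; drift -10.5° → track 2.7°, groundspeed 122.0 kt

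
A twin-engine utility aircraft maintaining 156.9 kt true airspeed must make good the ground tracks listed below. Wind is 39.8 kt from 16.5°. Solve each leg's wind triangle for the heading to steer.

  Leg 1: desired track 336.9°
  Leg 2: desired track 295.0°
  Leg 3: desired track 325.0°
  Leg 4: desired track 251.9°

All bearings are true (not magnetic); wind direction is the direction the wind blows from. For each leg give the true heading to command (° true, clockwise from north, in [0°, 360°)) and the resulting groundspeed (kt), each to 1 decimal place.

Leg 1: desired track 336.9°; wind correction +9.3° → command heading 346.2°, groundspeed 124.2 kt
Leg 2: desired track 295.0°; wind correction +14.5° → command heading 309.5°, groundspeed 146.0 kt
Leg 3: desired track 325.0°; wind correction +11.5° → command heading 336.5°, groundspeed 129.0 kt
Leg 4: desired track 251.9°; wind correction +12.1° → command heading 264.0°, groundspeed 176.0 kt

Leg 1: heading=346.2°, groundspeed=124.2 kt
Leg 2: heading=309.5°, groundspeed=146.0 kt
Leg 3: heading=336.5°, groundspeed=129.0 kt
Leg 4: heading=264.0°, groundspeed=176.0 kt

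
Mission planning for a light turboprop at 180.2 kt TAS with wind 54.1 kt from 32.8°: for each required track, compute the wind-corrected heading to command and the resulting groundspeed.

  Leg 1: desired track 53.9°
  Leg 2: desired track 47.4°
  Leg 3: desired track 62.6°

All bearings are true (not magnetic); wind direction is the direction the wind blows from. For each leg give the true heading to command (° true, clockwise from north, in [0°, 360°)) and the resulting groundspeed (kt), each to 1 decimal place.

Leg 1: desired track 53.9°; wind correction -6.2° → command heading 47.7°, groundspeed 128.7 kt
Leg 2: desired track 47.4°; wind correction -4.3° → command heading 43.1°, groundspeed 127.3 kt
Leg 3: desired track 62.6°; wind correction -8.6° → command heading 54.0°, groundspeed 131.2 kt

Leg 1: heading=47.7°, groundspeed=128.7 kt
Leg 2: heading=43.1°, groundspeed=127.3 kt
Leg 3: heading=54.0°, groundspeed=131.2 kt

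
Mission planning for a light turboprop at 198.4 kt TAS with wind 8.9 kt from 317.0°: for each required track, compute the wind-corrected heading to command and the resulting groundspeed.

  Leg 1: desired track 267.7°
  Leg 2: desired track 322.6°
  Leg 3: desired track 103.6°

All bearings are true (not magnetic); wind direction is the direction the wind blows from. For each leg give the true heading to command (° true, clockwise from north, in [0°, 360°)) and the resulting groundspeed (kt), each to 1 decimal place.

Leg 1: desired track 267.7°; wind correction +1.9° → command heading 269.6°, groundspeed 192.5 kt
Leg 2: desired track 322.6°; wind correction -0.3° → command heading 322.3°, groundspeed 189.5 kt
Leg 3: desired track 103.6°; wind correction -1.4° → command heading 102.2°, groundspeed 205.8 kt

Leg 1: heading=269.6°, groundspeed=192.5 kt
Leg 2: heading=322.3°, groundspeed=189.5 kt
Leg 3: heading=102.2°, groundspeed=205.8 kt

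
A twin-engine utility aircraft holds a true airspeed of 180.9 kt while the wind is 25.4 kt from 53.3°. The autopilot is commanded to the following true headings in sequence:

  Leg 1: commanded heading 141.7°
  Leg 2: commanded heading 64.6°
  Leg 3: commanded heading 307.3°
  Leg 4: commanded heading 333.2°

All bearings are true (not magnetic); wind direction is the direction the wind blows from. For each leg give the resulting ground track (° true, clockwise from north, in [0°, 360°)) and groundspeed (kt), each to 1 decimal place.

Leg 1: heading 141.7°; drift +8.0° → track 149.7°, groundspeed 182.0 kt
Leg 2: heading 64.6°; drift +1.8° → track 66.4°, groundspeed 156.1 kt
Leg 3: heading 307.3°; drift -7.4° → track 299.9°, groundspeed 189.5 kt
Leg 4: heading 333.2°; drift -8.1° → track 325.1°, groundspeed 178.3 kt

Leg 1: track=149.7°, groundspeed=182.0 kt
Leg 2: track=66.4°, groundspeed=156.1 kt
Leg 3: track=299.9°, groundspeed=189.5 kt
Leg 4: track=325.1°, groundspeed=178.3 kt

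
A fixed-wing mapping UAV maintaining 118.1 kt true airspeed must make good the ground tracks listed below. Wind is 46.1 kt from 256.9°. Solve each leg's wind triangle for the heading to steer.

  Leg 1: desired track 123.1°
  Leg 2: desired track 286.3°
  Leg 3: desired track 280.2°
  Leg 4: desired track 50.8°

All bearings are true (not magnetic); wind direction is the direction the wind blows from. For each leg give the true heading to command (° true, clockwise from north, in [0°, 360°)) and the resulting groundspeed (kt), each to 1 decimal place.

Leg 1: desired track 123.1°; wind correction +16.4° → command heading 139.5°, groundspeed 145.2 kt
Leg 2: desired track 286.3°; wind correction -11.0° → command heading 275.3°, groundspeed 75.7 kt
Leg 3: desired track 280.2°; wind correction -8.9° → command heading 271.3°, groundspeed 74.3 kt
Leg 4: desired track 50.8°; wind correction -9.9° → command heading 40.9°, groundspeed 157.7 kt

Leg 1: heading=139.5°, groundspeed=145.2 kt
Leg 2: heading=275.3°, groundspeed=75.7 kt
Leg 3: heading=271.3°, groundspeed=74.3 kt
Leg 4: heading=40.9°, groundspeed=157.7 kt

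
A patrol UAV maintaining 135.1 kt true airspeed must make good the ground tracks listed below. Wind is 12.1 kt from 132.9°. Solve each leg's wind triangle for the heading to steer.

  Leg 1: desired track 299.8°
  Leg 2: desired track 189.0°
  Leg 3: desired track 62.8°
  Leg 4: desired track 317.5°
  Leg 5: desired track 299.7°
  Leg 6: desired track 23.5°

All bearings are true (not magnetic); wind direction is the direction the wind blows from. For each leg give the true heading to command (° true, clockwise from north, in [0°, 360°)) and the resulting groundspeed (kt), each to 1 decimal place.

Leg 1: heading=298.6°, groundspeed=146.9 kt
Leg 2: heading=184.7°, groundspeed=128.0 kt
Leg 3: heading=67.6°, groundspeed=130.5 kt
Leg 4: heading=317.9°, groundspeed=147.2 kt
Leg 5: heading=298.5°, groundspeed=146.9 kt
Leg 6: heading=28.3°, groundspeed=138.6 kt

Leg 1: desired track 299.8°; wind correction -1.2° → command heading 298.6°, groundspeed 146.9 kt
Leg 2: desired track 189.0°; wind correction -4.3° → command heading 184.7°, groundspeed 128.0 kt
Leg 3: desired track 62.8°; wind correction +4.8° → command heading 67.6°, groundspeed 130.5 kt
Leg 4: desired track 317.5°; wind correction +0.4° → command heading 317.9°, groundspeed 147.2 kt
Leg 5: desired track 299.7°; wind correction -1.2° → command heading 298.5°, groundspeed 146.9 kt
Leg 6: desired track 23.5°; wind correction +4.8° → command heading 28.3°, groundspeed 138.6 kt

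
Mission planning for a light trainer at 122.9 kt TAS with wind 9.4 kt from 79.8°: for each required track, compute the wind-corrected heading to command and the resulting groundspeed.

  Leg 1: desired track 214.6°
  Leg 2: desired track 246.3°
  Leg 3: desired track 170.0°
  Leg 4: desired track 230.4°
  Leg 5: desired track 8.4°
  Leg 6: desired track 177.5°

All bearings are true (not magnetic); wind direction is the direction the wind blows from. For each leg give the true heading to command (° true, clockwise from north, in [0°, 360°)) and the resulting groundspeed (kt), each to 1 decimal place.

Leg 1: desired track 214.6°; wind correction -3.1° → command heading 211.5°, groundspeed 129.3 kt
Leg 2: desired track 246.3°; wind correction -1.0° → command heading 245.3°, groundspeed 132.0 kt
Leg 3: desired track 170.0°; wind correction -4.4° → command heading 165.6°, groundspeed 122.6 kt
Leg 4: desired track 230.4°; wind correction -2.2° → command heading 228.2°, groundspeed 131.0 kt
Leg 5: desired track 8.4°; wind correction +4.2° → command heading 12.6°, groundspeed 119.6 kt
Leg 6: desired track 177.5°; wind correction -4.3° → command heading 173.2°, groundspeed 123.8 kt

Leg 1: heading=211.5°, groundspeed=129.3 kt
Leg 2: heading=245.3°, groundspeed=132.0 kt
Leg 3: heading=165.6°, groundspeed=122.6 kt
Leg 4: heading=228.2°, groundspeed=131.0 kt
Leg 5: heading=12.6°, groundspeed=119.6 kt
Leg 6: heading=173.2°, groundspeed=123.8 kt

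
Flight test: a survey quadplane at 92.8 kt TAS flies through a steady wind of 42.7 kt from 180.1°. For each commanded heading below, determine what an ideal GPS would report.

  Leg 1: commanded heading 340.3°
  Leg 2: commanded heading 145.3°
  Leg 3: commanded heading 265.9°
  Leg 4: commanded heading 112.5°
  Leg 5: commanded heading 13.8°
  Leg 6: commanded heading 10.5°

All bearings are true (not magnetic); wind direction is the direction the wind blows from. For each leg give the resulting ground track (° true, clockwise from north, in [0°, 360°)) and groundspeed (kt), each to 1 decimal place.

Leg 1: track=346.5°, groundspeed=133.8 kt
Leg 2: track=122.4°, groundspeed=62.7 kt
Leg 3: track=291.3°, groundspeed=99.3 kt
Leg 4: track=85.2°, groundspeed=86.1 kt
Leg 5: track=9.5°, groundspeed=134.7 kt
Leg 6: track=7.2°, groundspeed=135.0 kt

Leg 1: heading 340.3°; drift +6.2° → track 346.5°, groundspeed 133.8 kt
Leg 2: heading 145.3°; drift -22.9° → track 122.4°, groundspeed 62.7 kt
Leg 3: heading 265.9°; drift +25.4° → track 291.3°, groundspeed 99.3 kt
Leg 4: heading 112.5°; drift -27.3° → track 85.2°, groundspeed 86.1 kt
Leg 5: heading 13.8°; drift -4.3° → track 9.5°, groundspeed 134.7 kt
Leg 6: heading 10.5°; drift -3.3° → track 7.2°, groundspeed 135.0 kt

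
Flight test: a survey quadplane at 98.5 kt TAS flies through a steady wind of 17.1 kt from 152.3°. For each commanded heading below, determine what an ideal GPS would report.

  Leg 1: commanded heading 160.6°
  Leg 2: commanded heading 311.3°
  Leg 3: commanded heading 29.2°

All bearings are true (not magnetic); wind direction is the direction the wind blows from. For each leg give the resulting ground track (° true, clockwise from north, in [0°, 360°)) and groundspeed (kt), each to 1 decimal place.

Leg 1: heading 160.6°; drift +1.7° → track 162.3°, groundspeed 81.6 kt
Leg 2: heading 311.3°; drift +3.1° → track 314.4°, groundspeed 114.6 kt
Leg 3: heading 29.2°; drift -7.6° → track 21.6°, groundspeed 108.8 kt

Leg 1: track=162.3°, groundspeed=81.6 kt
Leg 2: track=314.4°, groundspeed=114.6 kt
Leg 3: track=21.6°, groundspeed=108.8 kt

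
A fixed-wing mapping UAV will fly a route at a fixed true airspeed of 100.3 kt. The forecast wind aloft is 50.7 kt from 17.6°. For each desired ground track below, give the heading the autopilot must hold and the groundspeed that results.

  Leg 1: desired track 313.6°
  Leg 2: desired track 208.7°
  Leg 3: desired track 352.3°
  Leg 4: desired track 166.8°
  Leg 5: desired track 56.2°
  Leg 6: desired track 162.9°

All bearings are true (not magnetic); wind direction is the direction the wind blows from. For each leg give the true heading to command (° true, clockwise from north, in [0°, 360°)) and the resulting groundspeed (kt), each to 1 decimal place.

Leg 1: heading=340.6°, groundspeed=67.1 kt
Leg 2: heading=214.3°, groundspeed=149.6 kt
Leg 3: heading=4.8°, groundspeed=52.1 kt
Leg 4: heading=151.8°, groundspeed=140.4 kt
Leg 5: heading=37.8°, groundspeed=55.6 kt
Leg 6: heading=146.2°, groundspeed=137.7 kt

Leg 1: desired track 313.6°; wind correction +27.0° → command heading 340.6°, groundspeed 67.1 kt
Leg 2: desired track 208.7°; wind correction +5.6° → command heading 214.3°, groundspeed 149.6 kt
Leg 3: desired track 352.3°; wind correction +12.5° → command heading 4.8°, groundspeed 52.1 kt
Leg 4: desired track 166.8°; wind correction -15.0° → command heading 151.8°, groundspeed 140.4 kt
Leg 5: desired track 56.2°; wind correction -18.4° → command heading 37.8°, groundspeed 55.6 kt
Leg 6: desired track 162.9°; wind correction -16.7° → command heading 146.2°, groundspeed 137.7 kt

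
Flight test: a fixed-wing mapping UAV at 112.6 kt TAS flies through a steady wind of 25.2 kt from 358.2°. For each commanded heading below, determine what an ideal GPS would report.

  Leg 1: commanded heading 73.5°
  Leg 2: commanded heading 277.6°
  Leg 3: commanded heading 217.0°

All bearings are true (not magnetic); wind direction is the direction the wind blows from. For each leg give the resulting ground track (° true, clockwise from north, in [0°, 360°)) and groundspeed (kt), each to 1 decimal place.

Leg 1: heading 73.5°; drift +12.9° → track 86.4°, groundspeed 109.0 kt
Leg 2: heading 277.6°; drift -12.9° → track 264.7°, groundspeed 111.3 kt
Leg 3: heading 217.0°; drift -6.8° → track 210.2°, groundspeed 133.2 kt

Leg 1: track=86.4°, groundspeed=109.0 kt
Leg 2: track=264.7°, groundspeed=111.3 kt
Leg 3: track=210.2°, groundspeed=133.2 kt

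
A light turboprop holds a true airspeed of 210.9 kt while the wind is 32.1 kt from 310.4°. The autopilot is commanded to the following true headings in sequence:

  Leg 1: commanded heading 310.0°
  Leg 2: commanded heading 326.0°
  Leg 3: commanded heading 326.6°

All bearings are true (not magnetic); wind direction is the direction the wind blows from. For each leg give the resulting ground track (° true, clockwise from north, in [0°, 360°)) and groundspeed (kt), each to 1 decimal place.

Leg 1: track=309.9°, groundspeed=178.8 kt
Leg 2: track=328.7°, groundspeed=180.2 kt
Leg 3: track=329.4°, groundspeed=180.3 kt

Leg 1: heading 310.0°; drift -0.1° → track 309.9°, groundspeed 178.8 kt
Leg 2: heading 326.0°; drift +2.7° → track 328.7°, groundspeed 180.2 kt
Leg 3: heading 326.6°; drift +2.8° → track 329.4°, groundspeed 180.3 kt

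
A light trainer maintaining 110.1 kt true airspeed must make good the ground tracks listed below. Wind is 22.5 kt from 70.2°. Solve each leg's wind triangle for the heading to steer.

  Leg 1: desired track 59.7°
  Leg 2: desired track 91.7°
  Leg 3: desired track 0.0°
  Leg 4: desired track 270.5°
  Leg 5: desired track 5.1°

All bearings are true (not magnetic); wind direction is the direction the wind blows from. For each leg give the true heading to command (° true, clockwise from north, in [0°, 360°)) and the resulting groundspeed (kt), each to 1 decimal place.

Leg 1: desired track 59.7°; wind correction +2.1° → command heading 61.8°, groundspeed 87.9 kt
Leg 2: desired track 91.7°; wind correction -4.3° → command heading 87.4°, groundspeed 88.9 kt
Leg 3: desired track 0.0°; wind correction +11.1° → command heading 11.1°, groundspeed 100.4 kt
Leg 4: desired track 270.5°; wind correction +4.1° → command heading 274.6°, groundspeed 130.9 kt
Leg 5: desired track 5.1°; wind correction +10.7° → command heading 15.8°, groundspeed 98.7 kt

Leg 1: heading=61.8°, groundspeed=87.9 kt
Leg 2: heading=87.4°, groundspeed=88.9 kt
Leg 3: heading=11.1°, groundspeed=100.4 kt
Leg 4: heading=274.6°, groundspeed=130.9 kt
Leg 5: heading=15.8°, groundspeed=98.7 kt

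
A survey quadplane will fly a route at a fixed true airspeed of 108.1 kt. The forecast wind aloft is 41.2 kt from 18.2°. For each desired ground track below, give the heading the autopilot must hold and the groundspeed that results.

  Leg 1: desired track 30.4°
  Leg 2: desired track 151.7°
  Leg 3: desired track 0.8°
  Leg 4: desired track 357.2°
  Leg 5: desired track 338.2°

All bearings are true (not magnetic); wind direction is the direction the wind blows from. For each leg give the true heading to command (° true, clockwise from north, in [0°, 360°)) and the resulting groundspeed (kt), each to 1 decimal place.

Leg 1: desired track 30.4°; wind correction -4.6° → command heading 25.8°, groundspeed 67.5 kt
Leg 2: desired track 151.7°; wind correction -16.0° → command heading 135.7°, groundspeed 132.2 kt
Leg 3: desired track 0.8°; wind correction +6.5° → command heading 7.3°, groundspeed 68.1 kt
Leg 4: desired track 357.2°; wind correction +7.9° → command heading 5.1°, groundspeed 68.6 kt
Leg 5: desired track 338.2°; wind correction +14.2° → command heading 352.4°, groundspeed 73.2 kt

Leg 1: heading=25.8°, groundspeed=67.5 kt
Leg 2: heading=135.7°, groundspeed=132.2 kt
Leg 3: heading=7.3°, groundspeed=68.1 kt
Leg 4: heading=5.1°, groundspeed=68.6 kt
Leg 5: heading=352.4°, groundspeed=73.2 kt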